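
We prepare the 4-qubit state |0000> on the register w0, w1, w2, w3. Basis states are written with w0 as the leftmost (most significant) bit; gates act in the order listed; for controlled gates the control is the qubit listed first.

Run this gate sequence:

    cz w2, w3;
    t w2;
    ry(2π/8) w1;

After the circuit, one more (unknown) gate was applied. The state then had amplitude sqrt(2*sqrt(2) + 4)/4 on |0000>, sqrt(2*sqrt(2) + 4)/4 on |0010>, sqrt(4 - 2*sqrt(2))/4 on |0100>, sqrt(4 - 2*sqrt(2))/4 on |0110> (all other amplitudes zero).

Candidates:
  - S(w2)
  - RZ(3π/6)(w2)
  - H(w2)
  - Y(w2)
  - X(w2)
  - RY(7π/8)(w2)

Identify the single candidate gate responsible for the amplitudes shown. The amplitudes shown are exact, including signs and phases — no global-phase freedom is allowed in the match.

The applied gate was H(w2).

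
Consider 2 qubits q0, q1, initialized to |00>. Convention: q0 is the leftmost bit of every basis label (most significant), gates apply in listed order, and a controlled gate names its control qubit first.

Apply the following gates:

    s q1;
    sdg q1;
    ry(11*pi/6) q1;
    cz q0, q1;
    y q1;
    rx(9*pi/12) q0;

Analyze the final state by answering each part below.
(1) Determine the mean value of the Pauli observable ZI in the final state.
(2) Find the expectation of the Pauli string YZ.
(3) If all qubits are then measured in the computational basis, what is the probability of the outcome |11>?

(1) The observable ZI averages to -sqrt(2)/2.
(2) The observable YZ averages to sqrt(6)/4.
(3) The probability of measuring |11> is sqrt(6)/16 + sqrt(2)/8 + sqrt(3)/8 + 1/4.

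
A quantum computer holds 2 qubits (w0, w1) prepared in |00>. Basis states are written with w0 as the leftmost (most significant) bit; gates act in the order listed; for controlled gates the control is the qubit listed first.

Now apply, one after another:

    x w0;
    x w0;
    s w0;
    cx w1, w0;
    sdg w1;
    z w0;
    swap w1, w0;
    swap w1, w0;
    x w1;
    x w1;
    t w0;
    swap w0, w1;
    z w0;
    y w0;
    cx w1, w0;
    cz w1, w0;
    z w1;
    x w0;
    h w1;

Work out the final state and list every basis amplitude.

The resulting statevector has amplitude sqrt(2)*I/2 on |00>, sqrt(2)*I/2 on |01>, 0 on |10>, 0 on |11>.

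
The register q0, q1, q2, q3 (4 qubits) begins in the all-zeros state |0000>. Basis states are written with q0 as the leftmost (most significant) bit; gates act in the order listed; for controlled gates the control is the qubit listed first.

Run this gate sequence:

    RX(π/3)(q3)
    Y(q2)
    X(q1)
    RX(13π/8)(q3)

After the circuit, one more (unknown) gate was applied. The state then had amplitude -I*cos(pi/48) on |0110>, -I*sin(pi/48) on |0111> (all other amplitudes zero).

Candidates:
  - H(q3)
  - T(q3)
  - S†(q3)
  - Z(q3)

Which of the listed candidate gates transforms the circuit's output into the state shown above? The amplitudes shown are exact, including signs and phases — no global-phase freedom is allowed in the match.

The unique candidate consistent with the amplitudes is S†(q3).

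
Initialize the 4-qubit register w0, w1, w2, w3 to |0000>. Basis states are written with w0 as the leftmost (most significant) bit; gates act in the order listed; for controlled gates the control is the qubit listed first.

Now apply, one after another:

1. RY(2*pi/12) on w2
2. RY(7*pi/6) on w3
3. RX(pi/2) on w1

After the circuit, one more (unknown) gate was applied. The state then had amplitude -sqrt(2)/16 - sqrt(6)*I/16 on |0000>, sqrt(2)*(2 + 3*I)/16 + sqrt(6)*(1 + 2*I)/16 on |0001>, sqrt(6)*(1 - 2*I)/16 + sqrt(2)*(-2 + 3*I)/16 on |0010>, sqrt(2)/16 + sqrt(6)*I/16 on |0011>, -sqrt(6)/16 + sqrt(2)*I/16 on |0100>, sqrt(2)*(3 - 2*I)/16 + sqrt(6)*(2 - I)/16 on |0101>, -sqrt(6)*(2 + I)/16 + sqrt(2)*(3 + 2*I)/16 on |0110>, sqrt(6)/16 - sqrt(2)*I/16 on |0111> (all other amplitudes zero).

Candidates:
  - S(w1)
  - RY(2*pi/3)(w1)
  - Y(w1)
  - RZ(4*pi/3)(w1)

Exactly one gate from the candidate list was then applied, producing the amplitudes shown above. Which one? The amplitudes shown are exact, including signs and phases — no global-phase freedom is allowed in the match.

It was RY(2*pi/3)(w1) that produced the state shown.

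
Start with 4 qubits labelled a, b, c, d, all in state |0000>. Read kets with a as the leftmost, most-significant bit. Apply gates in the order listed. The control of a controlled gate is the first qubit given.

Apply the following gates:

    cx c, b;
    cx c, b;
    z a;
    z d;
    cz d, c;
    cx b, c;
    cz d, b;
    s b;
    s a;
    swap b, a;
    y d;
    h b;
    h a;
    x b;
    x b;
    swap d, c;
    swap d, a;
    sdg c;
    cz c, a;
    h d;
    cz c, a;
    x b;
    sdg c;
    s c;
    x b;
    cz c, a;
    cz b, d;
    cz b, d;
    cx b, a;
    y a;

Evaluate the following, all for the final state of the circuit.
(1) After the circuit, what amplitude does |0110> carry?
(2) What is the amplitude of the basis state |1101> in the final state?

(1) The amplitude on |0110> is -sqrt(2)*I/2. Key observation: steps 21-26 multiply out to the identity, so the circuit reduces to the remaining gates.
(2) The amplitude on |1101> is 0.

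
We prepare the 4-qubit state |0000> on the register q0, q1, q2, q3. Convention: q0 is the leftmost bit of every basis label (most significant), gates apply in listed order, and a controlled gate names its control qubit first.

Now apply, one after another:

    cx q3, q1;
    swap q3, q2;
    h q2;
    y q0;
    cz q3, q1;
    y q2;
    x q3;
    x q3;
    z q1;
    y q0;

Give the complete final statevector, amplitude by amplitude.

The resulting statevector has amplitude -sqrt(2)*I/2 on |0000>, sqrt(2)*I/2 on |0010>, and 0 on every other basis state. Key observation: gates 7-8 undo each other exactly, leaving only the rest of the circuit to track.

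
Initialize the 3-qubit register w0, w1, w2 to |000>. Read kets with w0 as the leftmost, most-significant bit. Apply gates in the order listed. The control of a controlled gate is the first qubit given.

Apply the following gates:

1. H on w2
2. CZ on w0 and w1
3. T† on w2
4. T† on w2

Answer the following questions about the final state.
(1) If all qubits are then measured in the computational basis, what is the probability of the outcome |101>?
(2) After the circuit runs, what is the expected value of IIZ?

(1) The probability of measuring |101> is 0.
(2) In the final state, IIZ has expectation 0.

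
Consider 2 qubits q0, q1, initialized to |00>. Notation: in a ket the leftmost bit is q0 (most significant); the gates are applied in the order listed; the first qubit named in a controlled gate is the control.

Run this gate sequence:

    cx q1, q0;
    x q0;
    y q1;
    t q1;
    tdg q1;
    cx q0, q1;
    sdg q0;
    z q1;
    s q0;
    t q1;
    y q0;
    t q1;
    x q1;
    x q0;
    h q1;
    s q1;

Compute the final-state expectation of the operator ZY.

The observable ZY averages to 1.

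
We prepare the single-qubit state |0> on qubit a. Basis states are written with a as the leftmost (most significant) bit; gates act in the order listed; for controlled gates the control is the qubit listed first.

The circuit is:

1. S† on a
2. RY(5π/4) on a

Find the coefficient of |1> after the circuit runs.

|1> carries amplitude sqrt(sqrt(2) + 2)/2 in the final state.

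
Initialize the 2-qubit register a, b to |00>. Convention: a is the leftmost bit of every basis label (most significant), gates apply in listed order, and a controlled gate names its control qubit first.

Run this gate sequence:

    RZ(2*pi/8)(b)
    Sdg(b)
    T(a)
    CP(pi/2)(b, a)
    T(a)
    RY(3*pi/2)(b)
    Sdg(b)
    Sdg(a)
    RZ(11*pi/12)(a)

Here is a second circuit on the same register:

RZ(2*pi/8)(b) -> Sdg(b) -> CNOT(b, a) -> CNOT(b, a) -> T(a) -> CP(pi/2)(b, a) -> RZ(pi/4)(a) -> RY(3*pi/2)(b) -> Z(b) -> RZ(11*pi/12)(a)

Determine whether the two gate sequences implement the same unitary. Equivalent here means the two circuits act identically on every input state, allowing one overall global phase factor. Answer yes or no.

No: there is an input state on which the two circuits produce genuinely different outputs (not merely differing by a phase).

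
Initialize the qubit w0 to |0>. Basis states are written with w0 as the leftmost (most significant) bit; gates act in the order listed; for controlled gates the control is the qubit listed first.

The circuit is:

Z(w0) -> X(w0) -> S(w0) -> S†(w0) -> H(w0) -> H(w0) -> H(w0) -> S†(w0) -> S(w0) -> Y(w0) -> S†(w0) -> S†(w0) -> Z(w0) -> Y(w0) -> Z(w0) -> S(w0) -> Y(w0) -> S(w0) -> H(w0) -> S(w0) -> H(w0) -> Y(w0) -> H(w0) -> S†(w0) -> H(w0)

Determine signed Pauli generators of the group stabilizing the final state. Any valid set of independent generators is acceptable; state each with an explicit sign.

The final state is stabilized by the group generated by +X; other independent generating sets are equally valid.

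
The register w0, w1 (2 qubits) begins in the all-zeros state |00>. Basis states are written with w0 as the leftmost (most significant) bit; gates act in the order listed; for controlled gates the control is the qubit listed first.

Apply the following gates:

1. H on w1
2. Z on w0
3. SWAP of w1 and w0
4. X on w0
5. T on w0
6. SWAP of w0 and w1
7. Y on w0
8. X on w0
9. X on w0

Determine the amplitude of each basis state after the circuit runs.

The final amplitudes are 0 on |00>, 0 on |01>, sqrt(2)*I/2 on |10>, sqrt(2)*exp(3*I*pi/4)/2 on |11>.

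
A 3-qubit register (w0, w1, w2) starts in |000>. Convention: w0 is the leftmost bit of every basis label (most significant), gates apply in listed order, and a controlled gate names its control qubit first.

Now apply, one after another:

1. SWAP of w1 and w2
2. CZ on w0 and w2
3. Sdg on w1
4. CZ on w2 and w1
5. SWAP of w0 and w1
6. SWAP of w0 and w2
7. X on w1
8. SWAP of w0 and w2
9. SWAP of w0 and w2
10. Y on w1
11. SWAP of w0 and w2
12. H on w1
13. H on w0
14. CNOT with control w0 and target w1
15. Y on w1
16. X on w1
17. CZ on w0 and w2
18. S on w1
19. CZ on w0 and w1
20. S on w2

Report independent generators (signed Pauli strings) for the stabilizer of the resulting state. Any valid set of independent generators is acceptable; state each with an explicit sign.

The stabilizer group can be generated by +XZI, -ZYI, +IIZ, among other valid generating sets.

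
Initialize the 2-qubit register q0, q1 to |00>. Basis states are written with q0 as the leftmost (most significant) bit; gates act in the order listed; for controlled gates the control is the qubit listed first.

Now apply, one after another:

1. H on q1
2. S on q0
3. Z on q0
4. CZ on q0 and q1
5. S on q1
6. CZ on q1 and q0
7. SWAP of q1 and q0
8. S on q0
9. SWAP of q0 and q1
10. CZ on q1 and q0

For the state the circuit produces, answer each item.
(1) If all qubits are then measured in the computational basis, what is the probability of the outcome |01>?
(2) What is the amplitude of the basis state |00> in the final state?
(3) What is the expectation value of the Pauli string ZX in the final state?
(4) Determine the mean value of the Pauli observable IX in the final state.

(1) The probability of measuring |01> is 1/2.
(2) |00> carries amplitude sqrt(2)/2 in the final state.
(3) The expectation value of ZX is -1.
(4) The expectation value of IX is -1.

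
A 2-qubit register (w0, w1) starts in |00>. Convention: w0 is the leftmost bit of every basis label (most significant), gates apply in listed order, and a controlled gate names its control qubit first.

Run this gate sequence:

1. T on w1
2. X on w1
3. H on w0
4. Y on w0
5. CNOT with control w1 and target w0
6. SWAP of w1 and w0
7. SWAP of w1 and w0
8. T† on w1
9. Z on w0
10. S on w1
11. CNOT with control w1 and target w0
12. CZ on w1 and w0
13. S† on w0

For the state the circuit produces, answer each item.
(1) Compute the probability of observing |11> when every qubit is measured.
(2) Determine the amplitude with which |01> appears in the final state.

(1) Outcome |11> occurs with probability 1/2.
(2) |01> carries amplitude sqrt(2)*exp(3*I*pi/4)/2 in the final state.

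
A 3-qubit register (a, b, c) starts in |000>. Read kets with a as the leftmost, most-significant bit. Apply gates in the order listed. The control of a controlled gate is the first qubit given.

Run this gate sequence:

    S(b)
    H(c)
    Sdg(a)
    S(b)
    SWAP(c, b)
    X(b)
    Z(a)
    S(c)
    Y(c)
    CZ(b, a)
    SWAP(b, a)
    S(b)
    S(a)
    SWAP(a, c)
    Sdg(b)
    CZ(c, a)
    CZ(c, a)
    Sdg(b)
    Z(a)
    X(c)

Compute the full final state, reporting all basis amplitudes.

After the circuit, the state carries amplitude sqrt(2)/2 on |100>, -sqrt(2)*I/2 on |101>, and 0 on every other basis state. Key observation: the block from step 16 through step 17 cancels to the identity and can be dropped.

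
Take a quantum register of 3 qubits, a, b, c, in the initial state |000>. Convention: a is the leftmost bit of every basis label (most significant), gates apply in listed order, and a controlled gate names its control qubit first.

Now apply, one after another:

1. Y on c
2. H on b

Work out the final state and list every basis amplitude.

The resulting statevector has amplitude sqrt(2)*I/2 on |001>, sqrt(2)*I/2 on |011>, and 0 on every other basis state.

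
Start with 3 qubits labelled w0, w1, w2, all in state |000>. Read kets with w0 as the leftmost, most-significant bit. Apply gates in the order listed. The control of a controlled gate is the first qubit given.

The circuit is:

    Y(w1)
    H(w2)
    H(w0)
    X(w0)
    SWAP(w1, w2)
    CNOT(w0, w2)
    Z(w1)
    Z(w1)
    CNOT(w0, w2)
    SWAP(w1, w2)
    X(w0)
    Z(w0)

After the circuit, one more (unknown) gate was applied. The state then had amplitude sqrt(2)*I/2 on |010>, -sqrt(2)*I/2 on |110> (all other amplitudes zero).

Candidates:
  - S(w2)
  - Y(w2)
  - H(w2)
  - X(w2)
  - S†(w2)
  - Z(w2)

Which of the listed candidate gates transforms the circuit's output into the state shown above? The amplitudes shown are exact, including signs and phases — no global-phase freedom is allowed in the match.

It was H(w2) that produced the state shown.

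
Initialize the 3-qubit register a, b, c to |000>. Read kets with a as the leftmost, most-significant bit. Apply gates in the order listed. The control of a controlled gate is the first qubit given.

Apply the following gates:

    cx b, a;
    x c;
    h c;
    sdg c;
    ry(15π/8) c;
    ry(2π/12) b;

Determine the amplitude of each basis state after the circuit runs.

The resulting statevector has amplitude -sqrt(3)*cos(pi/16)/4 - cos(pi/16)/4 - sqrt(3)*I*sin(pi/16)/4 - I*sin(pi/16)/4 on |000>, sin(pi/16)/4 + sqrt(3)*sin(pi/16)/4 - sqrt(3)*I*cos(pi/16)/4 - I*cos(pi/16)/4 on |001>, -sqrt(3)*cos(pi/16)/4 + cos(pi/16)/4 - sqrt(3)*I*sin(pi/16)/4 + I*sin(pi/16)/4 on |010>, -sin(pi/16)/4 + sqrt(3)*sin(pi/16)/4 - sqrt(3)*I*cos(pi/16)/4 + I*cos(pi/16)/4 on |011>, 0 on |100>, 0 on |101>, 0 on |110>, 0 on |111>.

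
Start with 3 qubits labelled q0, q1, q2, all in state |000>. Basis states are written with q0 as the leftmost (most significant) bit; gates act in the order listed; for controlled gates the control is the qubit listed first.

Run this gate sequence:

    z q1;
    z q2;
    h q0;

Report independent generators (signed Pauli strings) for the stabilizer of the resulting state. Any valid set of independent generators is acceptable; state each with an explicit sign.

The final state is stabilized by the group generated by +XII, +IZI, +IIZ; other independent generating sets are equally valid.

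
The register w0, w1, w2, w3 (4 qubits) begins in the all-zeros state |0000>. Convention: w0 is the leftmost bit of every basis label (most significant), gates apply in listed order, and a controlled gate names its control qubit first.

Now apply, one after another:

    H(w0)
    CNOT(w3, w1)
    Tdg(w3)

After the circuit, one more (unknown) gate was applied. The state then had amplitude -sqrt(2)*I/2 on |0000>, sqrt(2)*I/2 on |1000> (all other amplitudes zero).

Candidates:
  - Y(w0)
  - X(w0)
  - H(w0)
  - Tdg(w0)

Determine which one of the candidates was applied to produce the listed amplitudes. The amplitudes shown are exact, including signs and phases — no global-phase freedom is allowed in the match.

The applied gate was Y(w0).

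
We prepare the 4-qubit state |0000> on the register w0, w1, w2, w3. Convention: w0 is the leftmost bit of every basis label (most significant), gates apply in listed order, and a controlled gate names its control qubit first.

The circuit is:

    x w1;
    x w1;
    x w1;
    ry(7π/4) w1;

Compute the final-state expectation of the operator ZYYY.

The observable ZYYY averages to 0. Key observation: steps 1-2 multiply out to the identity, so the circuit reduces to the remaining gates.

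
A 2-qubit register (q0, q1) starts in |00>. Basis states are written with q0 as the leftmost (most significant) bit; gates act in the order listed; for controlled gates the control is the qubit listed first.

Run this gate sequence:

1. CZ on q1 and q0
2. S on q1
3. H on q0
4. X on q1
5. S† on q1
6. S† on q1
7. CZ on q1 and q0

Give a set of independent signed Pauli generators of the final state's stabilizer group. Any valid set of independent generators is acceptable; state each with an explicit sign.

The stabilizer group can be generated by -XI, -IZ, among other valid generating sets.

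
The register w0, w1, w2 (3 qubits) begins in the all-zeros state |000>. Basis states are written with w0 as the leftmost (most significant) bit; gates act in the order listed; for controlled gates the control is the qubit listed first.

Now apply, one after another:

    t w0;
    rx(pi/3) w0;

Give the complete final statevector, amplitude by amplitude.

The final amplitudes are sqrt(3)/2 on |000>, -I/2 on |100>, and 0 on every other basis state.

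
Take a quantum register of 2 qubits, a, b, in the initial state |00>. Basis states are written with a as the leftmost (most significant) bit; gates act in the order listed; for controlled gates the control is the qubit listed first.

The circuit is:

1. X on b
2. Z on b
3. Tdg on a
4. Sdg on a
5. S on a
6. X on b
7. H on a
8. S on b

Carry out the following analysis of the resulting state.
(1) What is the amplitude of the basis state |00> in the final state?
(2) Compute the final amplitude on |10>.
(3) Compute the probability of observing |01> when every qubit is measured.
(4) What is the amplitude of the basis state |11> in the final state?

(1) The amplitude on |00> is -sqrt(2)/2.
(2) |10> carries amplitude -sqrt(2)/2 in the final state.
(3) Outcome |01> occurs with probability 0.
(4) |11> carries amplitude 0 in the final state.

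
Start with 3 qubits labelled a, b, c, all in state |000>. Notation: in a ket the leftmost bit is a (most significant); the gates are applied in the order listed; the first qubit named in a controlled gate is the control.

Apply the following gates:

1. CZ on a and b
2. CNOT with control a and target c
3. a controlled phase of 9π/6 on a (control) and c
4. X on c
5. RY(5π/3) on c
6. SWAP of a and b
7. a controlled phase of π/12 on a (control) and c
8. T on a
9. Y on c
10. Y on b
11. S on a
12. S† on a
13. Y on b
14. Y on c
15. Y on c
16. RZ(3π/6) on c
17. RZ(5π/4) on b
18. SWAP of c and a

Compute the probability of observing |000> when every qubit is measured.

Outcome |000> occurs with probability 3/4. Key observation: gates 9-14 undo each other exactly, leaving only the rest of the circuit to track.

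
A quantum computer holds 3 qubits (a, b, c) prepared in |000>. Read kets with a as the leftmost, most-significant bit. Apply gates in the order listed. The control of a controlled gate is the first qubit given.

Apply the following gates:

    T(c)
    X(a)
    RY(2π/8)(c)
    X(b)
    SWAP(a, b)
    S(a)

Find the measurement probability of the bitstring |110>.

A full measurement returns |110> with probability sqrt(2)/4 + 1/2.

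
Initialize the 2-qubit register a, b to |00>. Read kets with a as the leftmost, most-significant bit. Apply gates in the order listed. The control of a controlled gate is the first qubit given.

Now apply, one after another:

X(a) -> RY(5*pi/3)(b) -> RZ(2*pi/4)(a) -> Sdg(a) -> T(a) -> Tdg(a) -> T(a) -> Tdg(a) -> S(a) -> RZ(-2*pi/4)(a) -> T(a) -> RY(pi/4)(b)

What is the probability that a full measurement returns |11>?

Outcome |11> occurs with probability -sqrt(6)/8 - sqrt(2)/8 + 1/2.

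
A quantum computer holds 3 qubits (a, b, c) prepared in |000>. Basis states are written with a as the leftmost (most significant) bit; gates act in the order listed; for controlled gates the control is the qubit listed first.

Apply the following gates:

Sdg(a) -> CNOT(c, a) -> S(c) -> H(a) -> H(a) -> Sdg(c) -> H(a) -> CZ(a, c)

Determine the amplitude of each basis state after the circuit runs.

The final amplitudes are sqrt(2)/2 on |000>, sqrt(2)/2 on |100>, and 0 on every other basis state.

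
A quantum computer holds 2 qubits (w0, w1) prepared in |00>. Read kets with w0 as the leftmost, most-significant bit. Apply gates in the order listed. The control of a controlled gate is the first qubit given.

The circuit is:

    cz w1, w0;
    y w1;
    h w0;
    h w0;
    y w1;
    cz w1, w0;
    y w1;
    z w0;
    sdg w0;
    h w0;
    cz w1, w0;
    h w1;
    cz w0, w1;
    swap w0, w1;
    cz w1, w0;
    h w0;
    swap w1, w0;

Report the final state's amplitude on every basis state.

After the circuit, the state carries amplitude 0 on |00>, sqrt(2)*I/2 on |01>, 0 on |10>, -sqrt(2)*I/2 on |11>. Key observation: gates 1-6 undo each other exactly, leaving only the rest of the circuit to track.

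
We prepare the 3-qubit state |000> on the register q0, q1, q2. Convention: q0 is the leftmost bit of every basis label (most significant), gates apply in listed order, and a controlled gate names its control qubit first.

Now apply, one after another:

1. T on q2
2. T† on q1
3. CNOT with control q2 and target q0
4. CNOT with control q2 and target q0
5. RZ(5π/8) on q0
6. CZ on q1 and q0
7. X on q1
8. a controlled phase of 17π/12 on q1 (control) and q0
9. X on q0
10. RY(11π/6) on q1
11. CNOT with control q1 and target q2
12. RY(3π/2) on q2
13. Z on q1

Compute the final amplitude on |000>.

The amplitude on |000> is 0. Key observation: gates 3-4 undo each other exactly, leaving only the rest of the circuit to track.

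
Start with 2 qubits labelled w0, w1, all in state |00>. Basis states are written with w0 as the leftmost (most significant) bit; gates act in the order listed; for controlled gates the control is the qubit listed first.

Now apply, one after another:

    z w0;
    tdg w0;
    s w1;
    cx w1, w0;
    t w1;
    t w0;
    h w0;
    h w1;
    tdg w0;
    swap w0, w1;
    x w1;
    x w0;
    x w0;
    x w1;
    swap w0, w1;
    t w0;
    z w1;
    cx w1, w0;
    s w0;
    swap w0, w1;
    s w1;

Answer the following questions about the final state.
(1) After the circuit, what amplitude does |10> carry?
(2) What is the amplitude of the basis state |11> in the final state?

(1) The final state's coefficient on |10> equals -1/2.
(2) The final state's coefficient on |11> equals 1/2.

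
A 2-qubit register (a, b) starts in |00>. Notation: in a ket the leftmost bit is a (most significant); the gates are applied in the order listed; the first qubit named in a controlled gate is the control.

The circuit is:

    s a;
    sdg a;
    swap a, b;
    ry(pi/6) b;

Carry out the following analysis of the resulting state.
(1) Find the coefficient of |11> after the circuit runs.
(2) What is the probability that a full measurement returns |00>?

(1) The amplitude on |11> is 0.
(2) Outcome |00> occurs with probability sqrt(3)/4 + 1/2.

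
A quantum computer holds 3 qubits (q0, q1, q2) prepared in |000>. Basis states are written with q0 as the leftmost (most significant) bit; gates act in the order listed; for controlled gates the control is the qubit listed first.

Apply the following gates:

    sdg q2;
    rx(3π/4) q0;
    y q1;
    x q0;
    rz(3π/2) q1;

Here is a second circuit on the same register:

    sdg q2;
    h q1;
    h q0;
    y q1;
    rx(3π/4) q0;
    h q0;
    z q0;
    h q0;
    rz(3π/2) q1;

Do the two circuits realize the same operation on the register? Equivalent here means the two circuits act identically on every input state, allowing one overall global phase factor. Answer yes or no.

No: there is an input state on which the two circuits produce genuinely different outputs (not merely differing by a phase).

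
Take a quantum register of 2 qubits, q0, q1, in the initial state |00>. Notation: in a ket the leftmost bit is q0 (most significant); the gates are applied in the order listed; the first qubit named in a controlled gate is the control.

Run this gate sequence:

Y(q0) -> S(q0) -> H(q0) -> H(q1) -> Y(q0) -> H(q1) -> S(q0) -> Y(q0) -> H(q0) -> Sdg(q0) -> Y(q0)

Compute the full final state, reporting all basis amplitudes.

The final amplitudes are 1/2 + I/2 on |00>, 0 on |01>, 1/2 + I/2 on |10>, 0 on |11>.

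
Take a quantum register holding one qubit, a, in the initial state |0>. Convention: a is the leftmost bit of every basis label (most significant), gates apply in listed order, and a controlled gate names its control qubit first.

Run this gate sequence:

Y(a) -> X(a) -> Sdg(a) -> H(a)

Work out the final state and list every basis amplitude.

The resulting statevector has amplitude sqrt(2)*I/2 on |0>, sqrt(2)*I/2 on |1>.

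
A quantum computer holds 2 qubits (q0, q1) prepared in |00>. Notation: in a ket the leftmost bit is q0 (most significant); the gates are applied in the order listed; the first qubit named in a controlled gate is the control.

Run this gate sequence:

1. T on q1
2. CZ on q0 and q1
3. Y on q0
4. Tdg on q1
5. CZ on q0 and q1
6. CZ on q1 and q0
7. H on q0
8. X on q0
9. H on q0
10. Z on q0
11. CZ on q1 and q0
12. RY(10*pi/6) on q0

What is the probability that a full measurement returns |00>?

The probability of measuring |00> is 1/4. Key observation: the block from step 7 through step 10 cancels to the identity and can be dropped.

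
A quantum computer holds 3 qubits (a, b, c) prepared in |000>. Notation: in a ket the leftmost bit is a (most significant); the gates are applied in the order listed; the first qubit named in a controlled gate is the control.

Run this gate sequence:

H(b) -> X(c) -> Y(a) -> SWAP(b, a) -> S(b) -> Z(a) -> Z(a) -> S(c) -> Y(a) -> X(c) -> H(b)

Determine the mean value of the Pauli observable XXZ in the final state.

The observable XXZ averages to 1.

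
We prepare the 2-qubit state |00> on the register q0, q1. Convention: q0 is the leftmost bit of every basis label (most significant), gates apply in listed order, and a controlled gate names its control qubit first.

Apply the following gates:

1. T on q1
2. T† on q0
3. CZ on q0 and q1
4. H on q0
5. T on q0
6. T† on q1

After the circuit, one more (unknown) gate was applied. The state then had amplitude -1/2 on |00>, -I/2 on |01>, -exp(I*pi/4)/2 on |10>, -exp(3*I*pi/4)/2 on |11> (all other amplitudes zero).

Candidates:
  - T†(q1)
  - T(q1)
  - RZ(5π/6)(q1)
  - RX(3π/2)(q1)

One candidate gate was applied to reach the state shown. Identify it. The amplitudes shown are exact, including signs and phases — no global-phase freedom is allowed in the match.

The applied gate was RX(3π/2)(q1).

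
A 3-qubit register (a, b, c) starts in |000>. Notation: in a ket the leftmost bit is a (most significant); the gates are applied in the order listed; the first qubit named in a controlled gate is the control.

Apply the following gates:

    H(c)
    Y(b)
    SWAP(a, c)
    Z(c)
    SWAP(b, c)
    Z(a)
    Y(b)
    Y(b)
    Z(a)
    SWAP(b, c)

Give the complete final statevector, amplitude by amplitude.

The resulting statevector has amplitude sqrt(2)*I/2 on |010>, sqrt(2)*I/2 on |110>, and 0 on every other basis state. Key observation: steps 5-10 multiply out to the identity, so the circuit reduces to the remaining gates.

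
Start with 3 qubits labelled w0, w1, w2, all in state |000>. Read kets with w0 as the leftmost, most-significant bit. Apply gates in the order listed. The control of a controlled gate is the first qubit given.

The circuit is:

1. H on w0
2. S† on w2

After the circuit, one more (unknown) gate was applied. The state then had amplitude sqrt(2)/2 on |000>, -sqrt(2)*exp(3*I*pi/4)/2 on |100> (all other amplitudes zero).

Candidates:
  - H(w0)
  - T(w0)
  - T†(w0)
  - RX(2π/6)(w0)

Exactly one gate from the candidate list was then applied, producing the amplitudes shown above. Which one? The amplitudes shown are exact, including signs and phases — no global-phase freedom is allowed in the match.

The applied gate was T†(w0).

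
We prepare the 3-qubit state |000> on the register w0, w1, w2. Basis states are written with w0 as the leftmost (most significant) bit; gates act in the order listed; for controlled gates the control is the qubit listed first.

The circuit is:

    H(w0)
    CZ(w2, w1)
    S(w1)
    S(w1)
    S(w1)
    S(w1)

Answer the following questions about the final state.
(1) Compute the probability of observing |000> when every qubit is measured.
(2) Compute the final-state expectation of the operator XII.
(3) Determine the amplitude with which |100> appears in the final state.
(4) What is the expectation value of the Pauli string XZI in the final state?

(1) Outcome |000> occurs with probability 1/2. Key observation: steps 3-6 multiply out to the identity, so the circuit reduces to the remaining gates.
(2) The expectation value of XII is 1.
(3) The final state's coefficient on |100> equals sqrt(2)/2.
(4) The expectation value of XZI is 1.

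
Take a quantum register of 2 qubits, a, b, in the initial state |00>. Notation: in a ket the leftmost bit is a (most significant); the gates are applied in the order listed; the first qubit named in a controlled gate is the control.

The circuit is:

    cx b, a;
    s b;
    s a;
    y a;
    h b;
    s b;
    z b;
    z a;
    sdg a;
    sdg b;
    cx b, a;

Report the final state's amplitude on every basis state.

The resulting statevector has amplitude 0 on |00>, sqrt(2)/2 on |01>, -sqrt(2)/2 on |10>, 0 on |11>.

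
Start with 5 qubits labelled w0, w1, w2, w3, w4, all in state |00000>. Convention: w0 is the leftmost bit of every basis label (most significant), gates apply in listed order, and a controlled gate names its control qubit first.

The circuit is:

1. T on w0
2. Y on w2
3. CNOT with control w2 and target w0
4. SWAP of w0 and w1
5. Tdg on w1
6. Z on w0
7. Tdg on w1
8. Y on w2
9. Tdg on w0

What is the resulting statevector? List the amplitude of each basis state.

The resulting statevector has amplitude -I on |01000>, and 0 on every other basis state.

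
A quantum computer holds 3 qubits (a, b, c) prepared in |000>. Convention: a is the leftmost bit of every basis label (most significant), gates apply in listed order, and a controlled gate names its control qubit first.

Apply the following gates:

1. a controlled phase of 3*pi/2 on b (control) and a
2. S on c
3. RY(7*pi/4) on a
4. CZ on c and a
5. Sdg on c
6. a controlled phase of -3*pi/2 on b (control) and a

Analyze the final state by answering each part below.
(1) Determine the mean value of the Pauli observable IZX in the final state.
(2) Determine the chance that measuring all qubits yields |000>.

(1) The expectation value of IZX is 0.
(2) A full measurement returns |000> with probability sqrt(2)/4 + 1/2.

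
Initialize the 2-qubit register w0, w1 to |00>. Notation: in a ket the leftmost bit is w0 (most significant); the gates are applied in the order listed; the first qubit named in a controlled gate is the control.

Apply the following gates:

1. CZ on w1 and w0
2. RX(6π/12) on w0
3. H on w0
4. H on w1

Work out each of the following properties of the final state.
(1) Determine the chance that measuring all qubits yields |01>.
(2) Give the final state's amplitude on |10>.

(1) The probability of measuring |01> is 1/4.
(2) |10> carries amplitude sqrt(2)*(1 + I)/4 in the final state.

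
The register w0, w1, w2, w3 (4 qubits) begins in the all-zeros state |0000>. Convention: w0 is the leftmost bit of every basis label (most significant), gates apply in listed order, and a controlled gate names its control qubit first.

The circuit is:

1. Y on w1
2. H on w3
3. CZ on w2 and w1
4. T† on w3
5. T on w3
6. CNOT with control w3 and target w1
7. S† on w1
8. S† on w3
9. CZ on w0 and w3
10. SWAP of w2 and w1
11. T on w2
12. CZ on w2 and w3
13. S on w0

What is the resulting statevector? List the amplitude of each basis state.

The resulting statevector has amplitude sqrt(2)/2 on |0001>, sqrt(2)*exp(I*pi/4)/2 on |0010>, and 0 on every other basis state.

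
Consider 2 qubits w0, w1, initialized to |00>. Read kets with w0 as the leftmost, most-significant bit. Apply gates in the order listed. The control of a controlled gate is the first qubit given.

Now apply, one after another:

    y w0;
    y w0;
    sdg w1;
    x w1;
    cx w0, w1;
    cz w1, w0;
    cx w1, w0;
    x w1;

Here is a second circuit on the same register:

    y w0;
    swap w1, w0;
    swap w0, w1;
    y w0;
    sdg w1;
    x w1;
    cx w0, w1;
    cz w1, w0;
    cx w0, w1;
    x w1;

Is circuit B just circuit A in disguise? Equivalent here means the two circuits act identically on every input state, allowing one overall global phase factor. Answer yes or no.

No — the two circuits implement different unitaries, even allowing a global phase.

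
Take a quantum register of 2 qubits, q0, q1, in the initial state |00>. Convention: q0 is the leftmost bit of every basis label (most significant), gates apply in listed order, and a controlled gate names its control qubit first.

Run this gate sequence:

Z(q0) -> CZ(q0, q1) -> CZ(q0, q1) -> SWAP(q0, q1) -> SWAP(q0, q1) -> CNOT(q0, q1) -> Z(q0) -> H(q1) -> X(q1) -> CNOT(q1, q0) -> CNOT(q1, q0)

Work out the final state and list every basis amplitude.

The resulting statevector has amplitude sqrt(2)/2 on |00>, sqrt(2)/2 on |01>, 0 on |10>, 0 on |11>.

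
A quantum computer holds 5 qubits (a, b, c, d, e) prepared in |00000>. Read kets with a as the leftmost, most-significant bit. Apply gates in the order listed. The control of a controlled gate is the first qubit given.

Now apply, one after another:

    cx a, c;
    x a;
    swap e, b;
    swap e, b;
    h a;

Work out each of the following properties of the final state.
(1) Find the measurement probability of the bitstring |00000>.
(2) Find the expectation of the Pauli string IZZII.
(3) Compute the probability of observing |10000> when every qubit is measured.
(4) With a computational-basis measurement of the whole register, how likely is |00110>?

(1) A full measurement returns |00000> with probability 1/2. Key observation: steps 3-4 multiply out to the identity, so the circuit reduces to the remaining gates.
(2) In the final state, IZZII has expectation 1.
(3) Outcome |10000> occurs with probability 1/2.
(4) Outcome |00110> occurs with probability 0.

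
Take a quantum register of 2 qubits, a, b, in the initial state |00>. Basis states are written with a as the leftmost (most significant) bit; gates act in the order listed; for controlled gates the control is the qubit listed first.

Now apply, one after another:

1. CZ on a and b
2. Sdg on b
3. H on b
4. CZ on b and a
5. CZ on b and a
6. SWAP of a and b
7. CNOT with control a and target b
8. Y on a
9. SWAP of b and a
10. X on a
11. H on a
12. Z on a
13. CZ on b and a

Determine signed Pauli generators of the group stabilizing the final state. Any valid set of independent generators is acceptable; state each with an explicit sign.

One valid set of independent stabilizer generators is -XI, -IX (any independent generating set of the same group is equally correct).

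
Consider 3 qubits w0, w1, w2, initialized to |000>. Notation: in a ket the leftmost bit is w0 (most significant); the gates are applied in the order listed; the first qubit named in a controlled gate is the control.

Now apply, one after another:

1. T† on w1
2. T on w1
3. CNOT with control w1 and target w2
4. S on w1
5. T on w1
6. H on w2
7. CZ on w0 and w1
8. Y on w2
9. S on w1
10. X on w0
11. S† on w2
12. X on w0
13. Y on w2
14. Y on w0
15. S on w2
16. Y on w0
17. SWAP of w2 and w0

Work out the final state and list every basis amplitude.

The final amplitudes are -sqrt(2)*I/2 on |000>, sqrt(2)*I/2 on |100>, and 0 on every other basis state.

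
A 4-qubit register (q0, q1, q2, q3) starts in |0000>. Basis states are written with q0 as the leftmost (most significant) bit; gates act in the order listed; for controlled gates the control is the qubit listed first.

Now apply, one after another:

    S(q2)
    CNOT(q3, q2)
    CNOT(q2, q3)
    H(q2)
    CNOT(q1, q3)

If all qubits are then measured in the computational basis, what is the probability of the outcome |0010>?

Outcome |0010> occurs with probability 1/2.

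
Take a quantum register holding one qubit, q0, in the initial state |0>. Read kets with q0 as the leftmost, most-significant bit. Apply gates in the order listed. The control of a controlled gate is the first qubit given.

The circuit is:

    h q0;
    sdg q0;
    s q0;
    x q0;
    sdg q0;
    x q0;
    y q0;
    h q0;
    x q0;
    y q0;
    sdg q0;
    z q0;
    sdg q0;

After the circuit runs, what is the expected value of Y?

The expectation value of Y is 1.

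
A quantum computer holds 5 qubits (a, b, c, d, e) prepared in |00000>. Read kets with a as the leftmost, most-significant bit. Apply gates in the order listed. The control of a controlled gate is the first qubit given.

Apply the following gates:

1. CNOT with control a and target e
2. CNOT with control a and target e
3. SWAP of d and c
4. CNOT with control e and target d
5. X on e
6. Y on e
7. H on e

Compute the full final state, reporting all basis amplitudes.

The resulting statevector has amplitude -sqrt(2)*I/2 on |00000>, -sqrt(2)*I/2 on |00001>, and 0 on every other basis state. Key observation: gates 1-2 undo each other exactly, leaving only the rest of the circuit to track.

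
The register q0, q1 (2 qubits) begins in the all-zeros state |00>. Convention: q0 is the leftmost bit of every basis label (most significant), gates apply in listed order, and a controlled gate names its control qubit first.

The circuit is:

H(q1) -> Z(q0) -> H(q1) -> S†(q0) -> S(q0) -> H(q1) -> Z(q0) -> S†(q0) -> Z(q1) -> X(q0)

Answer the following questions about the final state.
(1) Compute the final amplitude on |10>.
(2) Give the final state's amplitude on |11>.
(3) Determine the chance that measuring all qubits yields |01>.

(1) The final state's coefficient on |10> equals sqrt(2)/2. Key observation: the block from step 2 through step 7 cancels to the identity and can be dropped.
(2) The amplitude on |11> is -sqrt(2)/2.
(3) A full measurement returns |01> with probability 0.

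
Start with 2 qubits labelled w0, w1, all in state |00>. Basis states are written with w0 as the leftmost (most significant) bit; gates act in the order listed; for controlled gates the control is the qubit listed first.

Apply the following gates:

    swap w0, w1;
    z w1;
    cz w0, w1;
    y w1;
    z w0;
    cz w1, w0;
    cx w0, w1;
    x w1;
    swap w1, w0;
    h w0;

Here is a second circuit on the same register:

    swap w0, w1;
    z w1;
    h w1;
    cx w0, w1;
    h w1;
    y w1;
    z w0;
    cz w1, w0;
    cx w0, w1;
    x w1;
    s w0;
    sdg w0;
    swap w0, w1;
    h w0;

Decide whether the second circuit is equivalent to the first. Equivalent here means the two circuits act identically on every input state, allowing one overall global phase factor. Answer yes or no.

Yes, they are equivalent — the unitaries differ by at most a global phase.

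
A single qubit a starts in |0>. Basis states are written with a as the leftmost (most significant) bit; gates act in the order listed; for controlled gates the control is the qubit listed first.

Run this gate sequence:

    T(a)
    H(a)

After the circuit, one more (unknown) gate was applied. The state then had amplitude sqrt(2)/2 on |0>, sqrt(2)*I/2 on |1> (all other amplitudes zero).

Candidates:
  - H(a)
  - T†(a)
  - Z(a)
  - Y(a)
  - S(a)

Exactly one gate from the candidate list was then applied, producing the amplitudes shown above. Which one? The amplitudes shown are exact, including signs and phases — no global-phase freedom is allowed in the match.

The unique candidate consistent with the amplitudes is S(a).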